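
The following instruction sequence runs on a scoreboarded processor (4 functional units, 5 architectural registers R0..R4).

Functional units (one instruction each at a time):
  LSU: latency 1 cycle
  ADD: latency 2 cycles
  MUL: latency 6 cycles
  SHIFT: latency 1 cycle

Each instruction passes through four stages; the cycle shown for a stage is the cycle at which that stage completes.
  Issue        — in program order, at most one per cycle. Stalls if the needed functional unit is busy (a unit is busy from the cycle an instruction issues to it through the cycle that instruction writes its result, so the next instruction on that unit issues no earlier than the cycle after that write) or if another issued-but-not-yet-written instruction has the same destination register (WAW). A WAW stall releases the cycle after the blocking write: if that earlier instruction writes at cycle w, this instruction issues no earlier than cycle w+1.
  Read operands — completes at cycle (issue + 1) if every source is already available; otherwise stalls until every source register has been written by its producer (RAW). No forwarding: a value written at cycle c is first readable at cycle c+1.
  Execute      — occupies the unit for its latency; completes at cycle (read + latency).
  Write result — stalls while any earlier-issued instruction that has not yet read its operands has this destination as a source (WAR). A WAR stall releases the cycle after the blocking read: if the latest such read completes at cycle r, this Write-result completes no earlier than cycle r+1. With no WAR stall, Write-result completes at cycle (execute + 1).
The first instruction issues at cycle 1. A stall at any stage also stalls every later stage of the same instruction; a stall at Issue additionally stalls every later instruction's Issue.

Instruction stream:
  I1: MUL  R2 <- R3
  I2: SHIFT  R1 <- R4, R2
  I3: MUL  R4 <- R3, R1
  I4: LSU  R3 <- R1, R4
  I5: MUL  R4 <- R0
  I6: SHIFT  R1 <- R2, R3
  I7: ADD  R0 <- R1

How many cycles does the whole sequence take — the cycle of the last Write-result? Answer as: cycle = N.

cycle = 30

cycle 1: I1 issues→MUL
cycle 2: I1 reads · I2 issues→SHIFT
cycle 8: I1 exec-done
cycle 9: I1 writes R2
cycle 10: I2 reads · I3 issues→MUL
cycle 11: I2 exec-done · I4 issues→LSU
cycle 12: I2 writes R1
cycle 13: I3 reads
cycle 19: I3 exec-done
cycle 20: I3 writes R4
cycle 21: I4 reads · I5 issues→MUL
cycle 22: I4 exec-done · I5 reads · I6 issues→SHIFT
cycle 23: I4 writes R3 · I7 issues→ADD
cycle 24: I6 reads
cycle 25: I6 exec-done
cycle 26: I6 writes R1
cycle 27: I7 reads
cycle 28: I5 exec-done
cycle 29: I5 writes R4 · I7 exec-done
cycle 30: I7 writes R0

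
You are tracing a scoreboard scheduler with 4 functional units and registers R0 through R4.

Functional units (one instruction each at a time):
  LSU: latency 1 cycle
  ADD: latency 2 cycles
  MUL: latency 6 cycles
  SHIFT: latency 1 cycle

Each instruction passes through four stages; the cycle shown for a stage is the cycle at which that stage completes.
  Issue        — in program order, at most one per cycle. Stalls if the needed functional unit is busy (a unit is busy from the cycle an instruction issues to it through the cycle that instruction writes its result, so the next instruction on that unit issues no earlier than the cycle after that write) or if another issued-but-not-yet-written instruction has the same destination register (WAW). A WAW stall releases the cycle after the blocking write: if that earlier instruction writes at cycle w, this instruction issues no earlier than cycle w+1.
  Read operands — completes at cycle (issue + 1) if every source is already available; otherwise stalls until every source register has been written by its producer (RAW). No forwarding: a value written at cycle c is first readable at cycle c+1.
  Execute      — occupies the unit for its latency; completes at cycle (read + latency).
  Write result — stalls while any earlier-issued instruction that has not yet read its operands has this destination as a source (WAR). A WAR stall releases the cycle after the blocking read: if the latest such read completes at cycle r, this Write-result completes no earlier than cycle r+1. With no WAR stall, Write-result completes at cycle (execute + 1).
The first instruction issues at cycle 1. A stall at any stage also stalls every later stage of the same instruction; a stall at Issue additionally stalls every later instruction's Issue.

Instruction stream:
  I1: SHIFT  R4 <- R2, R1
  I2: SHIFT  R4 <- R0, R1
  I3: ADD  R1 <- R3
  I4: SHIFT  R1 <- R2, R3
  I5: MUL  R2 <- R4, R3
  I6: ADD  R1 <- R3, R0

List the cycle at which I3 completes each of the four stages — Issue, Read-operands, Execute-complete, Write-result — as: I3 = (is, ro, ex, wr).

c1: I1 dispatched to SHIFT
c2: I1 operands ready
c3: I1 complete
c4: R4←I1
c5: I2 dispatched to SHIFT
c6: I2 operands ready; I3 dispatched to ADD
c7: I2 complete; I3 operands ready
c8: R4←I2
c9: I3 complete
c10: R1←I3
c11: I4 dispatched to SHIFT
c12: I4 operands ready; I5 dispatched to MUL
c13: I4 complete; I5 operands ready
c14: R1←I4
c15: I6 dispatched to ADD
c16: I6 operands ready
c18: I6 complete
c19: I5 complete; R1←I6
c20: R2←I5

I3 = (6, 7, 9, 10)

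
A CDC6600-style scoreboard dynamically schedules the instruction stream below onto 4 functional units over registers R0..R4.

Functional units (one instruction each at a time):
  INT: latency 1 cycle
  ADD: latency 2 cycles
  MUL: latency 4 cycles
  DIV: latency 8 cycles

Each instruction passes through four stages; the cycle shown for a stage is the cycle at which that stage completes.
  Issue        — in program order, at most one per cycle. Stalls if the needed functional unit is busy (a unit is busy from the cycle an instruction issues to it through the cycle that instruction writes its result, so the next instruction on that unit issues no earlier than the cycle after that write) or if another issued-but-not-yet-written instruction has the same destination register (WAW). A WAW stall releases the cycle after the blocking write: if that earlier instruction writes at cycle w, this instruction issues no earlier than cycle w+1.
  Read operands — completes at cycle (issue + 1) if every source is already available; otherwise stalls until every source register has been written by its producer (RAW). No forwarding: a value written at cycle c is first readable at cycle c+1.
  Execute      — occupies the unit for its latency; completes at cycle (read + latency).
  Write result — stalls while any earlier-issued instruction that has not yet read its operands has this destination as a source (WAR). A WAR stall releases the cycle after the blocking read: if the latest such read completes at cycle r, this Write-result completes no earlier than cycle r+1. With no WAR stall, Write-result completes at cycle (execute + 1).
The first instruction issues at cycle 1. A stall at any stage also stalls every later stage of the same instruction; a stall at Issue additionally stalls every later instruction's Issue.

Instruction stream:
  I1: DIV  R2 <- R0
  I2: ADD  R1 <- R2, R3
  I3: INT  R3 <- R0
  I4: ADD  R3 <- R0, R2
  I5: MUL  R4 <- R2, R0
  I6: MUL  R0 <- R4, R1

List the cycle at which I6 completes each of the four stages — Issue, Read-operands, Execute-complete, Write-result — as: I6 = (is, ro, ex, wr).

cycle 1: issue I1 (DIV)
cycle 2: I1 read-ops; issue I2 (ADD)
cycle 3: issue I3 (INT)
cycle 4: I3 read-ops
cycle 5: I3 finished on INT
cycle 10: I1 finished on DIV
cycle 11: I1→R2
cycle 12: I2 read-ops
cycle 13: I3→R3
cycle 14: I2 finished on ADD
cycle 15: I2→R1
cycle 16: issue I4 (ADD)
cycle 17: I4 read-ops; issue I5 (MUL)
cycle 18: I5 read-ops
cycle 19: I4 finished on ADD
cycle 20: I4→R3
cycle 22: I5 finished on MUL
cycle 23: I5→R4
cycle 24: issue I6 (MUL)
cycle 25: I6 read-ops
cycle 29: I6 finished on MUL
cycle 30: I6→R0

I6 = (24, 25, 29, 30)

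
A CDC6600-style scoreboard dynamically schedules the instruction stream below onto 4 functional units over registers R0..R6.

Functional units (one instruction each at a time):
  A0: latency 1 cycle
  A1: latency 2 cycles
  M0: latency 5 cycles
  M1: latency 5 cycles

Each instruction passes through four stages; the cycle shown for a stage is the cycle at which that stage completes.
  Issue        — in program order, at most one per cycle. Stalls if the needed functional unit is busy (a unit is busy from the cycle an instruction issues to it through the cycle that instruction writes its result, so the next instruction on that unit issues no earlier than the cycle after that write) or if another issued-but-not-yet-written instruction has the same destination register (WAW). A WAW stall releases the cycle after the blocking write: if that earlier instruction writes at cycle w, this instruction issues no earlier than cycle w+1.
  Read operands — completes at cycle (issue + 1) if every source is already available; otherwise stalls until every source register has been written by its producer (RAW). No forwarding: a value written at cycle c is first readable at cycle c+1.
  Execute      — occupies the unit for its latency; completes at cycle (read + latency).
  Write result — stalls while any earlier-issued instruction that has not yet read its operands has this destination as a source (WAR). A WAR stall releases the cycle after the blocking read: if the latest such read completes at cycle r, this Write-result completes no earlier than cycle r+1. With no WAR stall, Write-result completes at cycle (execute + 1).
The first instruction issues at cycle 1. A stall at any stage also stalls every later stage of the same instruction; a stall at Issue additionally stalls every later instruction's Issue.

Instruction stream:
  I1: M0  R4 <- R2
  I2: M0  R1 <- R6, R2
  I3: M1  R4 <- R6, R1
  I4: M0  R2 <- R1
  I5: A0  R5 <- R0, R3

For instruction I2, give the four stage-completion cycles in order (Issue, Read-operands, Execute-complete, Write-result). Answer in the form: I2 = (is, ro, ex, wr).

t=1  I1→M0
t=2  I1 RO
t=7  I1 EX
t=8  I1 WR R4
t=9  I2→M0
t=10  I2 RO | I3→M1
t=15  I2 EX
t=16  I2 WR R1
t=17  I3 RO | I4→M0
t=18  I4 RO | I5→A0
t=19  I5 RO
t=20  I5 EX
t=21  I5 WR R5
t=22  I3 EX
t=23  I3 WR R4 | I4 EX
t=24  I4 WR R2

I2 = (9, 10, 15, 16)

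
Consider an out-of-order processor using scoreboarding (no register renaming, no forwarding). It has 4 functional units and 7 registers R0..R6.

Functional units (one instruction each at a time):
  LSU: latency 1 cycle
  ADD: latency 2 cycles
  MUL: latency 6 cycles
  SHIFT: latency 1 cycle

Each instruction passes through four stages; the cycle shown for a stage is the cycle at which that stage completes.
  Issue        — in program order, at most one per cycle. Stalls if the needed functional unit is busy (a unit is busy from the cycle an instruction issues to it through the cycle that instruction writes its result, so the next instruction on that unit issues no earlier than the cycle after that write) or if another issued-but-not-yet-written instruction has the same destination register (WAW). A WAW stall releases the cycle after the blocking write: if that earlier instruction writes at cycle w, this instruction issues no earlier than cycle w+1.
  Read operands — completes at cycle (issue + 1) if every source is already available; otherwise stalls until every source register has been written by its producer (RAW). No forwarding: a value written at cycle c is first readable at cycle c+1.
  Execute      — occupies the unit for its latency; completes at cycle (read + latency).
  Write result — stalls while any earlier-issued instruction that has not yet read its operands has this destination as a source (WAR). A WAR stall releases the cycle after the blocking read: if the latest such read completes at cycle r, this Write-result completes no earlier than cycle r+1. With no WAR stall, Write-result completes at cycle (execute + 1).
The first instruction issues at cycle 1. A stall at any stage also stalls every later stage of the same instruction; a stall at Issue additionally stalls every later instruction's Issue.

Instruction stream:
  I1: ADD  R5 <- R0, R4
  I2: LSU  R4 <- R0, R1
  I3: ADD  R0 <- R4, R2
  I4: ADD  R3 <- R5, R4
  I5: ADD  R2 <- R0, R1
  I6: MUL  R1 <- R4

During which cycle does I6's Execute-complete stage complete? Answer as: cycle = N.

[I1] 1/2/4/5
[I2] 2/3/4/5
[I3] 6/7/9/10  (struct: ADD busy until I1 writes@5)
[I4] 11/12/14/15  (struct: ADD busy until I3 writes@10)
[I5] 16/17/19/20  (struct: ADD busy until I4 writes@15)
[I6] 17/18/24/25

cycle = 24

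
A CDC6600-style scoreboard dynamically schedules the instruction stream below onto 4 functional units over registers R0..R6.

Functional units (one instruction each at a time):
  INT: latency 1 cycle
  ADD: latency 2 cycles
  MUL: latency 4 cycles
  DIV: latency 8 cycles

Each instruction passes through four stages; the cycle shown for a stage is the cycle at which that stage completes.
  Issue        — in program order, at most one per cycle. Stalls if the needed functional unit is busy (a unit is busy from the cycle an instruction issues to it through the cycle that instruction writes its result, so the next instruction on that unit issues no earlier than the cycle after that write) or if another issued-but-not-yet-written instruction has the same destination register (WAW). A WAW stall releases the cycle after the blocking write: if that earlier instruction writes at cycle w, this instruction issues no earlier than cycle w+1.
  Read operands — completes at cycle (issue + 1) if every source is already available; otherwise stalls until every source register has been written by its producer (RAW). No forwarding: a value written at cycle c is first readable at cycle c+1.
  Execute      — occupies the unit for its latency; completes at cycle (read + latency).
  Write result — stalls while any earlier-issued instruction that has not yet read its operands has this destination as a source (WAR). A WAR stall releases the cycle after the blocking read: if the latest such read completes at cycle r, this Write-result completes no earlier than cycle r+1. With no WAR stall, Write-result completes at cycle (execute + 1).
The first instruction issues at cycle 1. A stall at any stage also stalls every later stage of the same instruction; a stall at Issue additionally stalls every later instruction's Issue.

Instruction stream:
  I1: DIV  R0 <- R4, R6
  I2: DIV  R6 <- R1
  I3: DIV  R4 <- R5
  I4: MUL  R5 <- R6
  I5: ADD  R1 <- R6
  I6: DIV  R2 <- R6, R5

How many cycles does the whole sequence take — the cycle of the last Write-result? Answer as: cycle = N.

cycle 1: I1 dispatched to DIV
cycle 2: I1 operands ready
cycle 10: I1 complete
cycle 11: R0←I1
cycle 12: I2 dispatched to DIV
cycle 13: I2 operands ready
cycle 21: I2 complete
cycle 22: R6←I2
cycle 23: I3 dispatched to DIV
cycle 24: I3 operands ready | I4 dispatched to MUL
cycle 25: I4 operands ready | I5 dispatched to ADD
cycle 26: I5 operands ready
cycle 28: I5 complete
cycle 29: I4 complete | R1←I5
cycle 30: R5←I4
cycle 32: I3 complete
cycle 33: R4←I3
cycle 34: I6 dispatched to DIV
cycle 35: I6 operands ready
cycle 43: I6 complete
cycle 44: R2←I6

cycle = 44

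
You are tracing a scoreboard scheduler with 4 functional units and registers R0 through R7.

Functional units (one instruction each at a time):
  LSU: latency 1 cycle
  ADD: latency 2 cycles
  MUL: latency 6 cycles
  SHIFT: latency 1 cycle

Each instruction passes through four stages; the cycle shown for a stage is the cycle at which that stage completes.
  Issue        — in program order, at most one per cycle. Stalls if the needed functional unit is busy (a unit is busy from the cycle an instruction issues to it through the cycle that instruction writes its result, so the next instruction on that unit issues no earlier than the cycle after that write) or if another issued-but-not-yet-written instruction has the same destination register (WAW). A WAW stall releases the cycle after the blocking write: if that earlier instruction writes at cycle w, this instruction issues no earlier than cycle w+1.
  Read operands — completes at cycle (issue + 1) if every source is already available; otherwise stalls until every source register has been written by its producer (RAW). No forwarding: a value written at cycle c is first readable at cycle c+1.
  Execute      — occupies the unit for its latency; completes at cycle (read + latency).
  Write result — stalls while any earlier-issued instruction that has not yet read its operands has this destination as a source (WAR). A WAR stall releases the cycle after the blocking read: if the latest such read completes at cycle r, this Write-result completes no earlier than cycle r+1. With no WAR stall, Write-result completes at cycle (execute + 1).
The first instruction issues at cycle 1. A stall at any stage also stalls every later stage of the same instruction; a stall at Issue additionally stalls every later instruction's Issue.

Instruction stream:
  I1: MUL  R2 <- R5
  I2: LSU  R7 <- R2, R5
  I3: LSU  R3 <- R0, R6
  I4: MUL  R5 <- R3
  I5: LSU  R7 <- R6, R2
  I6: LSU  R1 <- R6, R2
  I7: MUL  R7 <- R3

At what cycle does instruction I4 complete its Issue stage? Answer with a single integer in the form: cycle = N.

cycle = 14

cycle 1: issue I1 (MUL)
cycle 2: I1 read-ops · issue I2 (LSU)
cycle 8: I1 finished on MUL
cycle 9: I1→R2
cycle 10: I2 read-ops
cycle 11: I2 finished on LSU
cycle 12: I2→R7
cycle 13: issue I3 (LSU)
cycle 14: I3 read-ops · issue I4 (MUL)
cycle 15: I3 finished on LSU
cycle 16: I3→R3
cycle 17: I4 read-ops · issue I5 (LSU)
cycle 18: I5 read-ops
cycle 19: I5 finished on LSU
cycle 20: I5→R7
cycle 21: issue I6 (LSU)
cycle 22: I6 read-ops
cycle 23: I4 finished on MUL · I6 finished on LSU
cycle 24: I4→R5 · I6→R1
cycle 25: issue I7 (MUL)
cycle 26: I7 read-ops
cycle 32: I7 finished on MUL
cycle 33: I7→R7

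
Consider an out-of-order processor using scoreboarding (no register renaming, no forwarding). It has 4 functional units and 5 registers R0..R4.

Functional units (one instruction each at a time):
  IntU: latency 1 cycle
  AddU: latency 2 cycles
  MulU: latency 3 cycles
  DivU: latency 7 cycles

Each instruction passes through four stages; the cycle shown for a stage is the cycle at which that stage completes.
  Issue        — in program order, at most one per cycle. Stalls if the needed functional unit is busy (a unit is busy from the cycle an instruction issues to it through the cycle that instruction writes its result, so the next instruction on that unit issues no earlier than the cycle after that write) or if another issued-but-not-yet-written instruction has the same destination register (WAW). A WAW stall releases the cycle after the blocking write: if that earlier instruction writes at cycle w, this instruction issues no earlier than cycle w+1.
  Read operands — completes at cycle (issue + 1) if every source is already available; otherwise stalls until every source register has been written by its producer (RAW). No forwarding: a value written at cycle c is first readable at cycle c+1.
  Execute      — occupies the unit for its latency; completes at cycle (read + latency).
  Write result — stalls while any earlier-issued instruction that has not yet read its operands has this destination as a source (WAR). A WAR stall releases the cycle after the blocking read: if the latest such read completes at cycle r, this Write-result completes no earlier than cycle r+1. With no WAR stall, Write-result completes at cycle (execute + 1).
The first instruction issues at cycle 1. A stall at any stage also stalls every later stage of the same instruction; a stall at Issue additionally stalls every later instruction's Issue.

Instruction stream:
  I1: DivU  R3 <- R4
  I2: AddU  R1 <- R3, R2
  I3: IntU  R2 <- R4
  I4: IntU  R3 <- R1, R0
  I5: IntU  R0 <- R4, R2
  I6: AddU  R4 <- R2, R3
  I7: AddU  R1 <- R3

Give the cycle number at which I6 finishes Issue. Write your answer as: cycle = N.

I1  is:1  ro:2  ex:9  wr:10
I2  is:2  ro:11  ex:13  wr:14  — RAW R3: wait I1 write@10
I3  is:3  ro:4  ex:5  wr:12  — WAR R2: wait I2 read@11
I4  is:13  ro:15  ex:16  wr:17  — struct: IntU busy until I3 writes@12, RAW R1: wait I2 write@14
I5  is:18  ro:19  ex:20  wr:21  — struct: IntU busy until I4 writes@17
I6  is:19  ro:20  ex:22  wr:23
I7  is:24  ro:25  ex:27  wr:28  — struct: AddU busy until I6 writes@23

cycle = 19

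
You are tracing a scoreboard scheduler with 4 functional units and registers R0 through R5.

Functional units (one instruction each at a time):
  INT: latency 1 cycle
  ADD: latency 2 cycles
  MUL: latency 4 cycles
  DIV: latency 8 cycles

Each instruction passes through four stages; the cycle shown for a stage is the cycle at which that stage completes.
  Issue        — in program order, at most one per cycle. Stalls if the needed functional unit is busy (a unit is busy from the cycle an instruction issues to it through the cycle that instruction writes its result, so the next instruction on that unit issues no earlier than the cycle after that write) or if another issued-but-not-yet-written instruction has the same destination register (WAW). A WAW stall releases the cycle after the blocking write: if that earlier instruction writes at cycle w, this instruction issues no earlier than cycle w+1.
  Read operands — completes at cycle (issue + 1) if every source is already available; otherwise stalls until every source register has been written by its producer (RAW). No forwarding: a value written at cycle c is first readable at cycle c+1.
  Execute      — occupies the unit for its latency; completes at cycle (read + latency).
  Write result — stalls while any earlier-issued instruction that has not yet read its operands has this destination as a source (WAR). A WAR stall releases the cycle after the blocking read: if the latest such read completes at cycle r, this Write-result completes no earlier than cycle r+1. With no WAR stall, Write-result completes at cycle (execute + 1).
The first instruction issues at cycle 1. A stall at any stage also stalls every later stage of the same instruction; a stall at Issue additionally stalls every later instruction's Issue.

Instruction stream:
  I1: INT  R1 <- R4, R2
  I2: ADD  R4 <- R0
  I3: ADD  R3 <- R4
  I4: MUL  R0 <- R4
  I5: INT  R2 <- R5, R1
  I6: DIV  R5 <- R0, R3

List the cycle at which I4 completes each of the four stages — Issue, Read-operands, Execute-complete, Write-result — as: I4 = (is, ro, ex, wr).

I1  is:1  ro:2  ex:3  wr:4
I2  is:2  ro:3  ex:5  wr:6
I3  is:7  ro:8  ex:10  wr:11  — struct: ADD busy until I2 writes@6
I4  is:8  ro:9  ex:13  wr:14
I5  is:9  ro:10  ex:11  wr:12
I6  is:10  ro:15  ex:23  wr:24  — RAW R0: wait I4 write@14

I4 = (8, 9, 13, 14)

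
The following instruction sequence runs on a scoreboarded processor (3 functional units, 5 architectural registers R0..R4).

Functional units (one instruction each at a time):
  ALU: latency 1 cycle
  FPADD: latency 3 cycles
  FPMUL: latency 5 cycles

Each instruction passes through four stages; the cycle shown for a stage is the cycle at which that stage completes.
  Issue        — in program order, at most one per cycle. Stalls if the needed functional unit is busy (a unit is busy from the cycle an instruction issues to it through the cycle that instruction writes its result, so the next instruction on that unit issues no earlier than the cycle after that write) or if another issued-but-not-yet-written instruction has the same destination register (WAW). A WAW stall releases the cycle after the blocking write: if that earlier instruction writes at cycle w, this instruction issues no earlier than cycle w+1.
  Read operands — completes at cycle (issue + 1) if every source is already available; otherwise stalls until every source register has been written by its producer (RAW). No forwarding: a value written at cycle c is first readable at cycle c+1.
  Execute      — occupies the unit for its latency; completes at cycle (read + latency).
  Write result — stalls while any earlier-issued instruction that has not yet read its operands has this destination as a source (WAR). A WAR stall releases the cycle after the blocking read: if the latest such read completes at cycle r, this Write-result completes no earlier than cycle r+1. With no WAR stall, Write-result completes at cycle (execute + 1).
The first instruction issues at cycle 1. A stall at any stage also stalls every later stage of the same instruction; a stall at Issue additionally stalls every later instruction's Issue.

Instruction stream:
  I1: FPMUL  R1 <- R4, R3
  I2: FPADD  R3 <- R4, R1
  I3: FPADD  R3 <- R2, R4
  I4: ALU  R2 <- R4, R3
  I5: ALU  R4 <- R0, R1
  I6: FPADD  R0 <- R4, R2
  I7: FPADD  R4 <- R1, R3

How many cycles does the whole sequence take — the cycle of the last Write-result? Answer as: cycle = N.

cycle = 37

c1: issue I1 (FPMUL)
c2: I1 read-ops, issue I2 (FPADD)
c7: I1 finished on FPMUL
c8: I1→R1
c9: I2 read-ops
c12: I2 finished on FPADD
c13: I2→R3
c14: issue I3 (FPADD)
c15: I3 read-ops, issue I4 (ALU)
c18: I3 finished on FPADD
c19: I3→R3
c20: I4 read-ops
c21: I4 finished on ALU
c22: I4→R2
c23: issue I5 (ALU)
c24: I5 read-ops, issue I6 (FPADD)
c25: I5 finished on ALU
c26: I5→R4
c27: I6 read-ops
c30: I6 finished on FPADD
c31: I6→R0
c32: issue I7 (FPADD)
c33: I7 read-ops
c36: I7 finished on FPADD
c37: I7→R4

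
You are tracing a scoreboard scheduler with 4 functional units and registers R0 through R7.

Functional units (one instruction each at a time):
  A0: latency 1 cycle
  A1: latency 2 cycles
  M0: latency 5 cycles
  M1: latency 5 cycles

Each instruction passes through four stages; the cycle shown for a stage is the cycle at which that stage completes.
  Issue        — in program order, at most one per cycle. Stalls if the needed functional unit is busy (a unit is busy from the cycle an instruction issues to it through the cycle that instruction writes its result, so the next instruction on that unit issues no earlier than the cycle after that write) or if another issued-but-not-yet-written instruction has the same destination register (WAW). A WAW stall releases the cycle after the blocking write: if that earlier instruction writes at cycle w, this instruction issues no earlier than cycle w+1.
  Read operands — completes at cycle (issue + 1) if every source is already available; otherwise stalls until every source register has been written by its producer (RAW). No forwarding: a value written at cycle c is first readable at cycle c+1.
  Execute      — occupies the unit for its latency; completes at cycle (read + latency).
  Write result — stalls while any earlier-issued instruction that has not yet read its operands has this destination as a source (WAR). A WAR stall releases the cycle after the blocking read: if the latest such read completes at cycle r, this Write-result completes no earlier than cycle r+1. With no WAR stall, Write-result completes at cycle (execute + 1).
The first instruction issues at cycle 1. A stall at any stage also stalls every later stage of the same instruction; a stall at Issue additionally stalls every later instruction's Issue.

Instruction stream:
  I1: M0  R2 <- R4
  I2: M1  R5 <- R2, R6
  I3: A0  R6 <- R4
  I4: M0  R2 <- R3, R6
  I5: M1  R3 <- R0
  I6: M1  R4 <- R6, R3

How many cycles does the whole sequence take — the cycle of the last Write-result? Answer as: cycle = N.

[1] I1 issues→M0
[2] I1 reads | I2 issues→M1
[3] I3 issues→A0
[4] I3 reads
[5] I3 exec-done
[7] I1 exec-done
[8] I1 writes R2
[9] I2 reads | I4 issues→M0
[10] I3 writes R6
[11] I4 reads
[14] I2 exec-done
[15] I2 writes R5
[16] I4 exec-done | I5 issues→M1
[17] I4 writes R2 | I5 reads
[22] I5 exec-done
[23] I5 writes R3
[24] I6 issues→M1
[25] I6 reads
[30] I6 exec-done
[31] I6 writes R4

cycle = 31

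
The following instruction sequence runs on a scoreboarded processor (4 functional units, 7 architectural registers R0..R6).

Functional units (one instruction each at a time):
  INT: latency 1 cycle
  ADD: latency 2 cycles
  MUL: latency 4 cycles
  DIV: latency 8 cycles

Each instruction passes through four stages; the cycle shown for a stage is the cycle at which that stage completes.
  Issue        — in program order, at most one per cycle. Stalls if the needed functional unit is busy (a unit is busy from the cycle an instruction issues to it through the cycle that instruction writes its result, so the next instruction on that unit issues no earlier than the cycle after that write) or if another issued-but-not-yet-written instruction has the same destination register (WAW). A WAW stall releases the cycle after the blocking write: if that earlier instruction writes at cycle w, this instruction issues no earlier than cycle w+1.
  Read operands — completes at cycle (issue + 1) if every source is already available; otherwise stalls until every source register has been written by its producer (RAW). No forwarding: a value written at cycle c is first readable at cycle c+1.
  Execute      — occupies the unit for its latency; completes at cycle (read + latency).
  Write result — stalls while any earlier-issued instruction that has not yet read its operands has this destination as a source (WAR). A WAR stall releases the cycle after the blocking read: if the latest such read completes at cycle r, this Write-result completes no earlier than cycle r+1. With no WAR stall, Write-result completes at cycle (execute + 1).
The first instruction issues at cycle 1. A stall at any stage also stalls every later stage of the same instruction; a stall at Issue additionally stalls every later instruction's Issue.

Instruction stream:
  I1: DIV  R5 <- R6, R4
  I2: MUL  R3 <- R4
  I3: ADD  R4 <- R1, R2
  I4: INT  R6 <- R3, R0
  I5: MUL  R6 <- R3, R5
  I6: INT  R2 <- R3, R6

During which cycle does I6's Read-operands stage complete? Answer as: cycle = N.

cycle = 19

I1: IS=1 RO=2 EX=10 WR=11
I2: IS=2 RO=3 EX=7 WR=8
I3: IS=3 RO=4 EX=6 WR=7
I4: IS=4 RO=9 EX=10 WR=11  [RAW R3: wait I2 write@8]
I5: IS=12 RO=13 EX=17 WR=18  [WAW R6: wait I4 write@11]
I6: IS=13 RO=19 EX=20 WR=21  [RAW R6: wait I5 write@18]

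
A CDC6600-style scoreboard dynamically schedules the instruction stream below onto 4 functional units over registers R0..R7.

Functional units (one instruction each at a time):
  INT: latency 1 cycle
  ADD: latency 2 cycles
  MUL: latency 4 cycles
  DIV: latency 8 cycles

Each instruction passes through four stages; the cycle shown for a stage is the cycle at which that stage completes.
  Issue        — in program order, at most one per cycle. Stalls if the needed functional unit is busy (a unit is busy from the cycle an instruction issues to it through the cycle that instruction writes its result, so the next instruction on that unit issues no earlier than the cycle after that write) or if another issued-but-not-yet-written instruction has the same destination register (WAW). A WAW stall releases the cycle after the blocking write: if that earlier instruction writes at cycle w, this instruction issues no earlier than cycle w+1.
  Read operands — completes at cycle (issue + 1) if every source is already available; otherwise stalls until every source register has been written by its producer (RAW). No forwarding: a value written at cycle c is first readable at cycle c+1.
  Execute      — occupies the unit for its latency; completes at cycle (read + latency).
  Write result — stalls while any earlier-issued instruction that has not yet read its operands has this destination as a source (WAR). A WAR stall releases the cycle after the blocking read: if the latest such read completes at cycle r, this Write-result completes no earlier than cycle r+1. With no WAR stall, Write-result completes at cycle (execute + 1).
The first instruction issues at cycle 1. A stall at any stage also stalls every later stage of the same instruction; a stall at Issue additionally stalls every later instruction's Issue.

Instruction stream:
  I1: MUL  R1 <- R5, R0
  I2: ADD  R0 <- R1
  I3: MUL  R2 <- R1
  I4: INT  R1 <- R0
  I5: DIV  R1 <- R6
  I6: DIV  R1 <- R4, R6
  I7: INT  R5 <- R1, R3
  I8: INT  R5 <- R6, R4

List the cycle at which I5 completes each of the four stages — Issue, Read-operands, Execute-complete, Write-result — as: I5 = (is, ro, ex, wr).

cycle 1: issue I1 (MUL)
cycle 2: I1 read-ops | issue I2 (ADD)
cycle 6: I1 finished on MUL
cycle 7: I1→R1
cycle 8: I2 read-ops | issue I3 (MUL)
cycle 9: I3 read-ops | issue I4 (INT)
cycle 10: I2 finished on ADD
cycle 11: I2→R0
cycle 12: I4 read-ops
cycle 13: I3 finished on MUL | I4 finished on INT
cycle 14: I3→R2 | I4→R1
cycle 15: issue I5 (DIV)
cycle 16: I5 read-ops
cycle 24: I5 finished on DIV
cycle 25: I5→R1
cycle 26: issue I6 (DIV)
cycle 27: I6 read-ops | issue I7 (INT)
cycle 35: I6 finished on DIV
cycle 36: I6→R1
cycle 37: I7 read-ops
cycle 38: I7 finished on INT
cycle 39: I7→R5
cycle 40: issue I8 (INT)
cycle 41: I8 read-ops
cycle 42: I8 finished on INT
cycle 43: I8→R5

I5 = (15, 16, 24, 25)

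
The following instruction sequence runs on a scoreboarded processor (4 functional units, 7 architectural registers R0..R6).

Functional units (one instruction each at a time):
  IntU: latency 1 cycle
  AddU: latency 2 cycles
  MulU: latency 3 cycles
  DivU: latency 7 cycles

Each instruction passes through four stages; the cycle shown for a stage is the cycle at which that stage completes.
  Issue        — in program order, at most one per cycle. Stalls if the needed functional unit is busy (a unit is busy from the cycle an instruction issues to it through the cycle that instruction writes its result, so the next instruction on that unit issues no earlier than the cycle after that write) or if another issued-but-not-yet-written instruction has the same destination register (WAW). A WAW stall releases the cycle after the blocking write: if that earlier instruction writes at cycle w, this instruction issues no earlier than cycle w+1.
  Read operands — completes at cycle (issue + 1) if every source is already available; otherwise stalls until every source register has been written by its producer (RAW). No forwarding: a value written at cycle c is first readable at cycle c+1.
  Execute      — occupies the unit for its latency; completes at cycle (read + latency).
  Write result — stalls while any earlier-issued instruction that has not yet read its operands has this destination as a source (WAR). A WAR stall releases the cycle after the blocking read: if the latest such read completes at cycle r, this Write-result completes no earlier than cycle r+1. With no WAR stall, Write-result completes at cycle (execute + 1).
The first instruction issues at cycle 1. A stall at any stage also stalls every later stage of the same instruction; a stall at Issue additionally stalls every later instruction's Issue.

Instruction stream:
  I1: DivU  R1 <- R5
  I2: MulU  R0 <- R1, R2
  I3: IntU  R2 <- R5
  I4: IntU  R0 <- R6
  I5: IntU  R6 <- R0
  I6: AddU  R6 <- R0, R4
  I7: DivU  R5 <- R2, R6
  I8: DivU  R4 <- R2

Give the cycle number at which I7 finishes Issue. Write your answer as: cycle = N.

  I1 | 1 | 2 | 9 | 10
  I2 | 2 | 11 | 14 | 15   RAW R1: wait I1 write@10
  I3 | 3 | 4 | 5 | 12   WAR R2: wait I2 read@11
  I4 | 16 | 17 | 18 | 19   WAW R0: wait I2 write@15
  I5 | 20 | 21 | 22 | 23   struct: IntU busy until I4 writes@19
  I6 | 24 | 25 | 27 | 28   WAW R6: wait I5 write@23
  I7 | 25 | 29 | 36 | 37   RAW R6: wait I6 write@28
  I8 | 38 | 39 | 46 | 47   struct: DivU busy until I7 writes@37

cycle = 25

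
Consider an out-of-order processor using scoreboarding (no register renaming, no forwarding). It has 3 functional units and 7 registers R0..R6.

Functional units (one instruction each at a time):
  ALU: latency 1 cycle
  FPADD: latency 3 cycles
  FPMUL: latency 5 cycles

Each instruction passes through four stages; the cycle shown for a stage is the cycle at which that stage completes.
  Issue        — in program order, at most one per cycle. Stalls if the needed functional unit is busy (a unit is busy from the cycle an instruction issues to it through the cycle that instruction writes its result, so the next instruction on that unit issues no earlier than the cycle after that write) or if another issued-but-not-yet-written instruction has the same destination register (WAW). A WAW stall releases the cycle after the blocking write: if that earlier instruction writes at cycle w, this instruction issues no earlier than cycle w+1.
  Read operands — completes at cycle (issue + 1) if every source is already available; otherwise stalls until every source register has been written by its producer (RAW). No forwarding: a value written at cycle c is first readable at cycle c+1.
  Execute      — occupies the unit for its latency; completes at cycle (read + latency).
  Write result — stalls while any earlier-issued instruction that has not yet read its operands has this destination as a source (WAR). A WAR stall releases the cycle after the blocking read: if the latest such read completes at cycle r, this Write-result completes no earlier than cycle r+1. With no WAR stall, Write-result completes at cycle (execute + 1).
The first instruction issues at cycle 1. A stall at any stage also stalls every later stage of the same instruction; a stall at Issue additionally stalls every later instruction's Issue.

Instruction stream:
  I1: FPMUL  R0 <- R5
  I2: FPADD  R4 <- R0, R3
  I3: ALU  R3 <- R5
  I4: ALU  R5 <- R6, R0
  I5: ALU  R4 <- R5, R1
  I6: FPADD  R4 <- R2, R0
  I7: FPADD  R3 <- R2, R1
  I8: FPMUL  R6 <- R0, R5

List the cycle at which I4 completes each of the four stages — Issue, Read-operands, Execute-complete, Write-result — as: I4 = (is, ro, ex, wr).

[1] I1 dispatched to FPMUL
[2] I1 operands ready, I2 dispatched to FPADD
[3] I3 dispatched to ALU
[4] I3 operands ready
[5] I3 complete
[7] I1 complete
[8] R0←I1
[9] I2 operands ready
[10] R3←I3
[11] I4 dispatched to ALU
[12] I2 complete, I4 operands ready
[13] R4←I2, I4 complete
[14] R5←I4
[15] I5 dispatched to ALU
[16] I5 operands ready
[17] I5 complete
[18] R4←I5
[19] I6 dispatched to FPADD
[20] I6 operands ready
[23] I6 complete
[24] R4←I6
[25] I7 dispatched to FPADD
[26] I7 operands ready, I8 dispatched to FPMUL
[27] I8 operands ready
[29] I7 complete
[30] R3←I7
[32] I8 complete
[33] R6←I8

I4 = (11, 12, 13, 14)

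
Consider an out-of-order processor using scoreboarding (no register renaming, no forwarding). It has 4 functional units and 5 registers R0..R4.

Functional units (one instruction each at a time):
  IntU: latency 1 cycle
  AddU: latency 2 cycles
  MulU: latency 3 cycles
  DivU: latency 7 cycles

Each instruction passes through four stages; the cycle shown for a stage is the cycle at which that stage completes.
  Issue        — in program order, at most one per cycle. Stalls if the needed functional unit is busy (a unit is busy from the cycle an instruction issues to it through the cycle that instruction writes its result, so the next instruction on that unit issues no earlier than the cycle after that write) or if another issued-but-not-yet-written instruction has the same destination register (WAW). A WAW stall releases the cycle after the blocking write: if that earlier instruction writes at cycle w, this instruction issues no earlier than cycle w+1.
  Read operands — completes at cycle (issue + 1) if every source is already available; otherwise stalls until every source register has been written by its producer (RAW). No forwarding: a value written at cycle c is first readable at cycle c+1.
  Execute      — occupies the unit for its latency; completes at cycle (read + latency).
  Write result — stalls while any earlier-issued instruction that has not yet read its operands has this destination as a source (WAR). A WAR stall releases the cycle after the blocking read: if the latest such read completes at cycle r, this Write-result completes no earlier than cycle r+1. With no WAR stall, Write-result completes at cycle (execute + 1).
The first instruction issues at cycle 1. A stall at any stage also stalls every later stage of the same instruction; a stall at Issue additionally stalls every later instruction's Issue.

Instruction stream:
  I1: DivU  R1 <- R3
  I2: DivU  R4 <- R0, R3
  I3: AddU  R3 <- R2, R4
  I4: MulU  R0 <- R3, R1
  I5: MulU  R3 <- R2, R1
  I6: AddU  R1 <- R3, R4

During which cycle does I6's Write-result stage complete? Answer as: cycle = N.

cycle = 39

[1] I1 issues→DivU
[2] I1 reads
[9] I1 exec-done
[10] I1 writes R1
[11] I2 issues→DivU
[12] I2 reads, I3 issues→AddU
[13] I4 issues→MulU
[19] I2 exec-done
[20] I2 writes R4
[21] I3 reads
[23] I3 exec-done
[24] I3 writes R3
[25] I4 reads
[28] I4 exec-done
[29] I4 writes R0
[30] I5 issues→MulU
[31] I5 reads, I6 issues→AddU
[34] I5 exec-done
[35] I5 writes R3
[36] I6 reads
[38] I6 exec-done
[39] I6 writes R1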